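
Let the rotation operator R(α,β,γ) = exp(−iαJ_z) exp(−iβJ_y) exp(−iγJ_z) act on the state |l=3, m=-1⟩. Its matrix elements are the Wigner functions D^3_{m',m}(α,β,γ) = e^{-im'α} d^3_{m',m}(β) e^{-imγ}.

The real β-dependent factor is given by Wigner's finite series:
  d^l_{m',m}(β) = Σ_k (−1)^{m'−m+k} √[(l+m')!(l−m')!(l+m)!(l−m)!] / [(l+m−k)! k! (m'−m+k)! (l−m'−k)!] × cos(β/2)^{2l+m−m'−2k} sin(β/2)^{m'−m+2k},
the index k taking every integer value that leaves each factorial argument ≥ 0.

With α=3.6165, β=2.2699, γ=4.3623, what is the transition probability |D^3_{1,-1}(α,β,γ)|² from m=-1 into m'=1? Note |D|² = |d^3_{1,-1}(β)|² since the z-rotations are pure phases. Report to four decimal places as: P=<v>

P=0.0632

D^3_{1,-1}(3.6165,2.2699,4.3623) = e^{-i·1·3.6165}·d^3_{1,-1}(2.2699)·e^{-i·-1·4.3623}. Compute d first:
With c≡cos(β/2)=0.422178 and s≡sin(β/2)=0.906513, N=[24·2·2·24]^{1/2}=48.000000
Admissible k: 0..2 (factorial args all ≥0)
  k=0: (−1)^2·48.0000/(8)·0.4222^4·0.9065^2 = +0.156632
  k=1: (−1)^3·48.0000/(6)·0.4222^2·0.9065^4 = -0.962891
  k=2: (−1)^4·48.0000/(48)·0.4222^0·0.9065^6 = +0.554938
d^3_{1,-1}(2.2699) = +0.156632 -0.962891 +0.554938 = -0.251321
|D^3_{1,-1}|² = |d^3_{1,-1}(β)|² = (-0.251321)² = 0.063162 (the z-rotation phases have unit modulus)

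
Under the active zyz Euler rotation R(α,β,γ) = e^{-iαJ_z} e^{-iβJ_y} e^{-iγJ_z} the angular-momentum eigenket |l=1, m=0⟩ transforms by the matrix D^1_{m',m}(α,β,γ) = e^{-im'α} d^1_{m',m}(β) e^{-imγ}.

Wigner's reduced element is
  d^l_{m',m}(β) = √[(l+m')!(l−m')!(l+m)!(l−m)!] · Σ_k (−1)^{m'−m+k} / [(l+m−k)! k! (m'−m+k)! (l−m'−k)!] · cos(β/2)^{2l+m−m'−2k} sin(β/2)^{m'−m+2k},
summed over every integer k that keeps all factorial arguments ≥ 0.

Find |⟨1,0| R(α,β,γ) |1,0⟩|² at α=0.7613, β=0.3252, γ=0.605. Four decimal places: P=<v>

P=0.8979

D^1_{0,0}(0.7613,0.3252,0.605) = e^{-i·0·0.7613}·d^1_{0,0}(0.3252)·e^{-i·0·0.605}. Compute d first:
Half-angle: c=0.986810, s=0.161884. N=√(1·1·1·1)=1.000000
k: max(0,(0)−(0))=0 … min(1+(0),1−(0))=1
  k=0: (−1)^0·1.0000/(1)·0.9868^2·0.1619^0 = +0.973793
  k=1: (−1)^1·1.0000/(1)·0.9868^0·0.1619^2 = -0.026207
d^1_{0,0}(0.3252) = +0.973793 -0.026207 = +0.947587
|D^1_{0,0}|² = |d^1_{0,0}(β)|² = (+0.947587)² = 0.897921 (the z-rotation phases have unit modulus)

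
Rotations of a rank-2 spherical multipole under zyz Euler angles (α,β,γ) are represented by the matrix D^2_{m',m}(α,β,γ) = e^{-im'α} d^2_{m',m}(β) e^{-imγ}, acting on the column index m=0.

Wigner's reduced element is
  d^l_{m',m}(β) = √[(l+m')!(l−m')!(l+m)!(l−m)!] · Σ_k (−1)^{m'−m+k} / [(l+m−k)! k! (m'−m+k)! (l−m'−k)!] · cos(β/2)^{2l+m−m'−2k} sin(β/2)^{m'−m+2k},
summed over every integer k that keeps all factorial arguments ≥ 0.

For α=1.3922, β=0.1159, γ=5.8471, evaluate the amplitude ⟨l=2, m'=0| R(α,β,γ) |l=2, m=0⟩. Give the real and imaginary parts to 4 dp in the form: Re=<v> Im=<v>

Split into d^2_{0,0}(β=0.1159) × two z-phases.
With c≡cos(β/2)=0.998321 and s≡sin(β/2)=0.057918, N=[2·2·2·2]^{1/2}=4.000000
The bounds max(0,m−m')=0 and min(l+m,l−m')=2 give 3 terms
  k=0: (−1)^0·4.0000/(4)·0.9983^4·0.0579^0 = +0.993302
  k=1: (−1)^1·4.0000/(1)·0.9983^2·0.0579^2 = -0.013373
  k=2: (−1)^2·4.0000/(4)·0.9983^0·0.0579^4 = +0.000011
d^2_{0,0}(0.1159) = +0.993302 -0.013373 +0.000011 = +0.979941
Attach z-rotation phases: D = e^{-i(0)(1.3922)}·(+0.979941)·e^{-i(0)(5.8471)} = +0.979941+0.000000i

Re=0.9799 Im=0.0000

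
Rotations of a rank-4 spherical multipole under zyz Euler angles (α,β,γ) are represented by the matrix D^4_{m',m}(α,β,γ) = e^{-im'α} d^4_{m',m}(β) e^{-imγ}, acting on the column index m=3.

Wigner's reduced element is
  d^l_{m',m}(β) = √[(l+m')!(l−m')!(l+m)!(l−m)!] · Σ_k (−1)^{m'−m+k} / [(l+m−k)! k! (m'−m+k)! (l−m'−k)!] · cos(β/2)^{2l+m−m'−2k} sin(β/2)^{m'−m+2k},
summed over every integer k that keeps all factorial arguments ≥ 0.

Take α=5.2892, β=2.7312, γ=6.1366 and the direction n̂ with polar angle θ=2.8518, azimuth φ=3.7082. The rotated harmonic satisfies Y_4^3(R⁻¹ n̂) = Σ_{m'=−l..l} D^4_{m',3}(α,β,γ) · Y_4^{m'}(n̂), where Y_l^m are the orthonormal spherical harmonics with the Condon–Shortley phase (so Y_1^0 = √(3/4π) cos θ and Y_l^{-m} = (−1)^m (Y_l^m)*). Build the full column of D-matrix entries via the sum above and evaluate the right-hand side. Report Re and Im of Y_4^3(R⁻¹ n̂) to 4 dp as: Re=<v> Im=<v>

Re=-0.0115 Im=0.1205

Need the full column D^4_{m',3} for m'=−4..4 at α=5.2892, β=2.7312, γ=6.1366.
cos(β/2)=0.203759, sin(β/2)=0.979021
d^4_{-4,3}: single k=7 term ⇒ +0.496829;  D = -0.458649+0.190997i
d^4_{-3,3}: k∈[6..7] ⇒ +0.255909 -0.843988 = -0.588079;  D = +0.485564+0.331759i
d^4_{-2,3}: k∈[5..6] ⇒ +0.085408 -0.657243 = -0.571835;  D = -0.012912+0.571689i
d^4_{-1,3}: k∈[4..5] ⇒ +0.020949 -0.290173 = -0.269225;  D = -0.228923+0.141690i
d^4_{0,3}: k∈[3..4] ⇒ +0.003900 -0.090028 = -0.086128;  D = -0.077934-0.036666i
d^4_{1,3}: k∈[2..3] ⇒ +0.000544 -0.020949 = -0.020404;  D = -0.002788-0.020213i
d^4_{2,3}: k∈[1..2] ⇒ +0.000053 -0.003700 = -0.003646;  D = +0.002756-0.002387i
d^4_{3,3}: k∈[0..1] ⇒ +0.000003 -0.000480 = -0.000477;  D = +0.000459+0.000132i
d^4_{4,3}: single k=0 term ⇒ -0.000040;  D = +0.000012+0.000039i
Y_4^{m'}(θ=2.8518,φ=3.7082) and Σ D·Y over m':
  (-0.4586+0.1910i)·(-0.0019-0.0023i)  (+0.4856+0.3318i)·(-0.0036-0.0278i)  (-0.0129+0.5717i)·(+0.0628-0.1343i)  (-0.2289+0.1417i)·(+0.3747-0.2384i)  (-0.0779-0.0367i)·(+0.5255+0.0000i)  (-0.0028-0.0202i)·(-0.3747-0.2384i)  (+0.0028-0.0024i)·(+0.0628+0.1343i)  (+0.0005+0.0001i)·(+0.0036-0.0278i)  (+0.0000+0.0000i)·(-0.0019+0.0023i)
Y_4^3(R⁻¹ n̂) = -0.011502+0.120516i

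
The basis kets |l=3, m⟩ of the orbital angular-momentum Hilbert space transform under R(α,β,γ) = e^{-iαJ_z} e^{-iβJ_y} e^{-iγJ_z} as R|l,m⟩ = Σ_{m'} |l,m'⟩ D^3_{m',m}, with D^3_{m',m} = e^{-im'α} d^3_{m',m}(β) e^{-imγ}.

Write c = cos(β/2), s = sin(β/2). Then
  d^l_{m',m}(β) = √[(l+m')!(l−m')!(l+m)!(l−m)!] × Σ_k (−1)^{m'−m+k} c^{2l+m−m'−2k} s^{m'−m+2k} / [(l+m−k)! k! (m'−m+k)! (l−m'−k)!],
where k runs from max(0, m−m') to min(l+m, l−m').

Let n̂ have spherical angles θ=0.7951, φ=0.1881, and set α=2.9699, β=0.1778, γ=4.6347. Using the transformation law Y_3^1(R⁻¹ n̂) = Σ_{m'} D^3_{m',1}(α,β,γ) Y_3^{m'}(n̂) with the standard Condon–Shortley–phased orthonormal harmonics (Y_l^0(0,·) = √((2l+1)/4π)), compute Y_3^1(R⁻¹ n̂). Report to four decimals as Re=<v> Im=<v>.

Need the full column D^3_{m',1} for m'=−3..3 at α=2.9699, β=0.1778, γ=4.6347.
cos(β/2)=0.996051, sin(β/2)=0.088783
d^3_{-3,1}: single k=4 term ⇒ +0.000239;  D = -0.000101-0.000216i
d^3_{-2,1}: k∈[3..4] ⇒ +0.004374 -0.000017 = +0.004356;  D = +0.001144+0.004204i
d^3_{-1,1}: k∈[2..4] ⇒ +0.046552 -0.000493 +0.000000 = +0.046059;  D = -0.004323-0.045856i
d^3_{0,1}: k∈[1..3] ⇒ +0.301528 -0.007187 +0.000019 = +0.294360;  D = -0.022846+0.293472i
d^3_{1,1}: k∈[0..2] ⇒ +0.976539 -0.062069 +0.000370 = +0.914839;  D = +0.225787-0.886539i
d^3_{2,1}: k∈[0..1] ⇒ -0.275256 +0.004374 = -0.270883;  D = +0.110721-0.247221i
d^3_{3,1}: single k=0 term ⇒ +0.030049;  D = +0.016787-0.024923i
Y_3^{m'}(θ=0.7951,φ=0.1881) and Σ D·Y over m':
  (-0.0001-0.0002i)·(+0.1283-0.0812i)  (+0.0011+0.0042i)·(+0.3392-0.1340i)  (-0.0043-0.0459i)·(+0.3290-0.0626i)  (-0.0228+0.2935i)·(-0.1433+0.0000i)  (+0.2258-0.8865i)·(-0.3290-0.0626i)  (+0.1107-0.2472i)·(+0.3392+0.1340i)  (+0.0168-0.0249i)·(-0.1283-0.0812i)
Y_3^1(R⁻¹ n̂) = -0.063388+0.154707i

Re=-0.0634 Im=0.1547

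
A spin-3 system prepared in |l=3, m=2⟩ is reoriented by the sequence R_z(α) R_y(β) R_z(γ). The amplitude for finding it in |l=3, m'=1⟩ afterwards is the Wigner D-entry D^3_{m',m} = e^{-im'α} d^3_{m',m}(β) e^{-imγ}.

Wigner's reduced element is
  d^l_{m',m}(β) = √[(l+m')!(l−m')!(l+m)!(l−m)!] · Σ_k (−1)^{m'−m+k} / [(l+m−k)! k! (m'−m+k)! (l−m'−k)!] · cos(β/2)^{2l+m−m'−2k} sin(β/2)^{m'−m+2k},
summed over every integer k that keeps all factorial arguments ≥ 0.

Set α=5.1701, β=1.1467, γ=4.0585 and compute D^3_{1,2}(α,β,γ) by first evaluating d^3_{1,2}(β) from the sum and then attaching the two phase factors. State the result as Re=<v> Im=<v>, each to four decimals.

Re=0.0896 Im=-0.0787

Split into d^3_{1,2}(β=1.1467) × two z-phases.
Half-angle: c=0.840088, s=0.542449. N=√(24·2·120·1)=75.894664
k∈{1,2} keeps every argument non-negative
  k=1: (−1)^0·75.8947/(24)·0.8401^5·0.5424^1 = +0.717768
  k=2: (−1)^1·75.8947/(12)·0.8401^3·0.5424^3 = -0.598526
d^3_{1,2}(1.1467) = +0.717768 -0.598526 = +0.119243
Phases: e^{-i·(1)·5.1701}=+0.441896+0.897066i, e^{-i·(2)·4.0585}=-0.259996-0.965610i ⇒ D=+0.089590-0.078692i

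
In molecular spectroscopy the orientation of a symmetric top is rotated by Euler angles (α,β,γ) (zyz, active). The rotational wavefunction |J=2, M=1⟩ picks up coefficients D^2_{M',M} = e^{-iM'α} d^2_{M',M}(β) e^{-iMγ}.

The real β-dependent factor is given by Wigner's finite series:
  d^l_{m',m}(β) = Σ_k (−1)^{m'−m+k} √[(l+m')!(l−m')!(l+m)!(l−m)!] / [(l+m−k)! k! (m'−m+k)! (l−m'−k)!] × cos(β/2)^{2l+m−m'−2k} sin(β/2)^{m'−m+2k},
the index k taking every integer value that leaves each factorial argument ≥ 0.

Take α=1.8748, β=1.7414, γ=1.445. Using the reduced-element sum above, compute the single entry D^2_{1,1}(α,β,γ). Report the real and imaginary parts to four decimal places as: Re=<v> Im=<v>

Split into d^2_{1,1}(β=1.7414) × two z-phases.
Half-angle: c=0.644291, s=0.764780. N=√(6·1·6·1)=6.000000
k: max(0,(1)−(1))=0 … min(2+(1),2−(1))=1
  k=0: (−1)^0·6.0000/(6)·0.6443^4·0.7648^0 = +0.172317
  k=1: (−1)^1·6.0000/(2)·0.6443^2·0.7648^2 = -0.728382
d^2_{1,1}(1.7414) = +0.172317 -0.728382 = -0.556064
Phases: e^{-i·(1)·1.8748}=-0.299343-0.954146i, e^{-i·(1)·1.445}=+0.125465-0.992098i ⇒ D=+0.547258-0.098571i

Re=0.5473 Im=-0.0986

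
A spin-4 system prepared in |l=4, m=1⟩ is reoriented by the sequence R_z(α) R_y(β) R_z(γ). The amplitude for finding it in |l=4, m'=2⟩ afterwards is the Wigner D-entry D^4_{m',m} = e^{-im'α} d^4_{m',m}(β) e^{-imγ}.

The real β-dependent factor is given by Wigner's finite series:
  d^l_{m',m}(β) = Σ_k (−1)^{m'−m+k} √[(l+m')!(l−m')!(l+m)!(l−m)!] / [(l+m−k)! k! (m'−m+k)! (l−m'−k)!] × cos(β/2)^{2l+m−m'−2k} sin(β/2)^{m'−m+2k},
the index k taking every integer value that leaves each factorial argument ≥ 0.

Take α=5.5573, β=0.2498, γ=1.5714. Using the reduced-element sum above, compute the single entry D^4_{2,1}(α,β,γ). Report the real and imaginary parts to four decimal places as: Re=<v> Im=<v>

Re=-0.4581 Im=0.0551

Split into d^4_{2,1}(β=0.2498) × two z-phases.
c=cos(0.2498/2)=0.992210, s=sin(0.2498/2)=0.124576; N=√[720·2·120·6]=1018.233765
k∈{0,1,2} keeps every argument non-negative
  k=0: (−1)^1·1018.2338/(240)·0.9922^7·0.1246^1 = -0.500374
  k=1: (−1)^2·1018.2338/(48)·0.9922^5·0.1246^3 = +0.039439
  k=2: (−1)^3·1018.2338/(72)·0.9922^3·0.1246^5 = -0.000414
d^4_{2,1}(0.2498) = -0.500374 +0.039439 -0.000414 = -0.461350
D = (+0.118745+0.992925i)·(-0.461350)·(-0.000604-1.000000i) = -0.458052+0.055059i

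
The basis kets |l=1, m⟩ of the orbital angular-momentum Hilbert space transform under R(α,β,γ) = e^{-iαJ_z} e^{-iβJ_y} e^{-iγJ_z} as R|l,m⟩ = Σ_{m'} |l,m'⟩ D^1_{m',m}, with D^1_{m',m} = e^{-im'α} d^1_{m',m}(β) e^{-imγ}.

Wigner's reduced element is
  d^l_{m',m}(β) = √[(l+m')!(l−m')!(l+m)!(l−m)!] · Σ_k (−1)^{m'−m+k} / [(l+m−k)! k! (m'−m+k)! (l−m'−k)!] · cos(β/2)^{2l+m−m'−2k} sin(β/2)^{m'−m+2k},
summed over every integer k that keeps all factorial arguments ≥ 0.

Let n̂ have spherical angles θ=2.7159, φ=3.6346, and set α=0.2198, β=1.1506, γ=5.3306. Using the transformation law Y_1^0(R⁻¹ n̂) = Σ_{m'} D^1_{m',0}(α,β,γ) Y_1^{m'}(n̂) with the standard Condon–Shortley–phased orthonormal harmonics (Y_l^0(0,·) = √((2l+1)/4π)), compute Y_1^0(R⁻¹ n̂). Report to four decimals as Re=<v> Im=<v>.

Re=-0.3589 Im=0.0000

Need the full column D^1_{m',0} for m'=−1..1 at α=0.2198, β=1.1506, γ=5.3306.
cos(β/2)=0.839029, sin(β/2)=0.544087
d^1_{-1,0}: single k=1 term ⇒ +0.645595;  D = +0.630062+0.140762i
d^1_{0,0}: k∈[0..1] ⇒ +0.703970 -0.296030 = +0.407940;  D = +0.407940+0.000000i
d^1_{1,0}: single k=0 term ⇒ -0.645595;  D = -0.630062+0.140762i
Y_1^{m'}(θ=2.7159,φ=3.6346) and Σ D·Y over m':
  (+0.6301+0.1408i)·(-0.1257+0.0675i)  (+0.4079+0.0000i)·(-0.4450+0.0000i)  (-0.6301+0.1408i)·(+0.1257+0.0675i)
Y_1^0(R⁻¹ n̂) = -0.358916+0.000000i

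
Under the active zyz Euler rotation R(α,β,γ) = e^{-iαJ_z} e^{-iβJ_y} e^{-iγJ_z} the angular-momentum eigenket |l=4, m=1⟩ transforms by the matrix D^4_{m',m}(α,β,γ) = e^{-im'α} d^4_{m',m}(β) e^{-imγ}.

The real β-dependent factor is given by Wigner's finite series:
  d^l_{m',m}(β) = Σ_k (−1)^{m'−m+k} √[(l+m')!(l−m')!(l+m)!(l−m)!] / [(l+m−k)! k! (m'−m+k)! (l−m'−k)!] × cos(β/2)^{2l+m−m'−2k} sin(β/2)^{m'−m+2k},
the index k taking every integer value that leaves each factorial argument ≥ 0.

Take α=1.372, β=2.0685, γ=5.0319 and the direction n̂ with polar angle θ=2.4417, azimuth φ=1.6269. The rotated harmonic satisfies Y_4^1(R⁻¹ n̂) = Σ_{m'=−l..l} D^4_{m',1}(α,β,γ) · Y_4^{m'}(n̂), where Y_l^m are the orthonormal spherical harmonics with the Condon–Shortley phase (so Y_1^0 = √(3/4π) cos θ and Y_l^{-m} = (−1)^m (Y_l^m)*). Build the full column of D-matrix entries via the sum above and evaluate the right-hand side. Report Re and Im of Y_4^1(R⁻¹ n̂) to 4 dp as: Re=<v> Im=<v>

Need the full column D^4_{m',1} for m'=−4..4 at α=1.372, β=2.0685, γ=5.0319.
cos(β/2)=0.511171, sin(β/2)=0.859479
d^4_{-4,1}: single k=5 term ⇒ +0.468780;  D = +0.420860+0.206474i
d^4_{-3,1}: k∈[4..5] ⇒ +0.492861 -0.836016 = -0.343155;  D = -0.209008+0.272160i
d^4_{-2,1}: k∈[3..5] ⇒ +0.313365 -1.328865 +0.751363 = -0.264137;  D = +0.173592+0.199083i
d^4_{-1,1}: k∈[2..5] ⇒ +0.131785 -1.117703 +1.579921 -0.297771 = +0.296232;  D = -0.257324+0.146756i
d^4_{0,1}: k∈[1..4] ⇒ +0.035052 -0.594569 +1.680897 -0.792006 = +0.329373;  D = +0.103457+0.312704i
d^4_{1,1}: k∈[0..3] ⇒ +0.004662 -0.197678 +1.117703 -1.053281 = -0.128594;  D = -0.127658+0.015485i
d^4_{2,1}: k∈[0..2] ⇒ -0.033253 +0.470048 -0.885910 = -0.449116;  D = -0.035032+0.447747i
d^4_{3,1}: k∈[0..1] ⇒ +0.104601 -0.492861 = -0.388260;  D = +0.373472+0.106132i
d^4_{4,1}: single k=0 term ⇒ -0.165817;  D = +0.075934-0.147409i
Y_4^{m'}(θ=2.4417,φ=1.6269) and Σ D·Y over m':
  (+0.4209+0.2065i)·(+0.0743-0.0170i)  (-0.2090+0.2722i)·(-0.0429-0.2523i)  (+0.1736+0.1991i)·(-0.4270+0.0481i)  (-0.2573+0.1468i)·(+0.0143+0.2550i)  (+0.1035+0.3127i)·(-0.2720+0.0000i)  (-0.1277+0.0155i)·(-0.0143+0.2550i)  (-0.0350+0.4477i)·(-0.4270-0.0481i)  (+0.3735+0.1061i)·(+0.0429-0.2523i)  (+0.0759-0.1474i)·(+0.0743+0.0170i)
Y_4^1(R⁻¹ n̂) = +0.044732-0.497536i

Re=0.0447 Im=-0.4975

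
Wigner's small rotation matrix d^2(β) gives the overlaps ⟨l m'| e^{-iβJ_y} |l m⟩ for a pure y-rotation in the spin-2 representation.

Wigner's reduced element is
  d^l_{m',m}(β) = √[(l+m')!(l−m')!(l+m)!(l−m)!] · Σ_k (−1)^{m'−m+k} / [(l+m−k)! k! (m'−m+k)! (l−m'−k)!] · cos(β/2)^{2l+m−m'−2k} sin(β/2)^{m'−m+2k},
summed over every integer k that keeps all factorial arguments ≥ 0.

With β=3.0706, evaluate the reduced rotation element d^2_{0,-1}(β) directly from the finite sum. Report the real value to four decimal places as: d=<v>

d=0.0867

d^2_{0,-1}(β=3.0706) via Wigner's sum:
With c≡cos(β/2)=0.035489 and s≡sin(β/2)=0.999370, N=[2·2·1·6]^{1/2}=4.898979
Admissible k: 0..1 (factorial args all ≥0)
  k=0: (−1)^1·4.8990/(2)·0.0355^3·0.9994^1 = -0.000109
  k=1: (−1)^2·4.8990/(2)·0.0355^1·0.9994^3 = +0.086765
d^2_{0,-1}(3.0706) = -0.000109 +0.086765 = +0.086656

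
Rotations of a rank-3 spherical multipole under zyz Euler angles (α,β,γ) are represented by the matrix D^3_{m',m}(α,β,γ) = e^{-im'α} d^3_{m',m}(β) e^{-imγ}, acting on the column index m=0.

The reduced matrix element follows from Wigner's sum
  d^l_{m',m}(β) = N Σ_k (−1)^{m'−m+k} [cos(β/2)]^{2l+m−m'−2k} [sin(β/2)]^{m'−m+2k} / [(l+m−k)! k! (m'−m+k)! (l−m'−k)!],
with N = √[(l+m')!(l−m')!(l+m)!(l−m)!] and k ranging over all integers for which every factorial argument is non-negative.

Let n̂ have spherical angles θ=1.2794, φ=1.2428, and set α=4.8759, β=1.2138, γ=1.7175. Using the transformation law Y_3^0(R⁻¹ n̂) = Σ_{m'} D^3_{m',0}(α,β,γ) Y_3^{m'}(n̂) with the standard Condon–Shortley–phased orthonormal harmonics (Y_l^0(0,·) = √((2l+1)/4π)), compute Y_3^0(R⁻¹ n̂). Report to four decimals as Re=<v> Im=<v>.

Re=0.1583 Im=0.0000

Need the full column D^3_{m',0} for m'=−3..3 at α=4.8759, β=1.2138, γ=1.7175.
cos(β/2)=0.821420, sin(β/2)=0.570324
d^3_{-3,0}: single k=3 term ⇒ +0.459807;  D = -0.216613+0.405587i
d^3_{-2,0}: k∈[2..3] ⇒ +0.811082 -0.391000 = +0.420081;  D = -0.397818-0.134940i
d^3_{-1,0}: k∈[1..3] ⇒ +0.738820 -1.068494 +0.171697 = -0.157977;  D = -0.025716+0.155870i
d^3_{0,0}: k∈[0..3] ⇒ +0.307179 -1.332743 +0.642479 -0.034414 = -0.417499;  D = -0.417499+0.000000i
d^3_{1,0}: k∈[0..2] ⇒ -0.738820 +1.068494 -0.171697 = +0.157977;  D = +0.025716+0.155870i
d^3_{2,0}: k∈[0..1] ⇒ +0.811082 -0.391000 = +0.420081;  D = -0.397818+0.134940i
d^3_{3,0}: single k=0 term ⇒ -0.459807;  D = +0.216613+0.405587i
Y_3^{m'}(θ=1.2794,φ=1.2428) and Σ D·Y over m':
  (-0.2166+0.4056i)·(-0.3053+0.2030i)  (-0.3978-0.1349i)·(-0.2135-0.1643i)  (-0.0257+0.1559i)·(-0.0586+0.1721i)  (-0.4175+0.0000i)·(-0.2774+0.0000i)  (+0.0257+0.1559i)·(+0.0586+0.1721i)  (-0.3978+0.1349i)·(-0.2135+0.1643i)  (+0.2166+0.4056i)·(+0.3053+0.2030i)
Y_3^0(R⁻¹ n̂) = +0.158250+0.000000i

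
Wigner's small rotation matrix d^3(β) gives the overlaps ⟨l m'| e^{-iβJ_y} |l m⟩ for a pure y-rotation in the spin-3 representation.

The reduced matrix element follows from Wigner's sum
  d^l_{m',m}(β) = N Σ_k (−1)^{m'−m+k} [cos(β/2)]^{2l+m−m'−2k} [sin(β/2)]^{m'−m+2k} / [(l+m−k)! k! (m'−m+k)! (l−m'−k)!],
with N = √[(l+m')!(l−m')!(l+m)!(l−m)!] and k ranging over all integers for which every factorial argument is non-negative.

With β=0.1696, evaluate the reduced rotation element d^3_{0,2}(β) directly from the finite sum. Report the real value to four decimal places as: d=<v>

d=0.0385

d^3_{0,2}(β=0.1696) via Wigner's sum:
With c≡cos(β/2)=0.996407 and s≡sin(β/2)=0.084698, N=[6·6·120·1]^{1/2}=65.726707
Admissible k: 2..3 (factorial args all ≥0)
  k=2: (−1)^0·65.7267/(12)·0.9964^4·0.0847^2 = +0.038731
  k=3: (−1)^1·65.7267/(12)·0.9964^2·0.0847^4 = -0.000280
d^3_{0,2}(0.1696) = +0.038731 -0.000280 = +0.038451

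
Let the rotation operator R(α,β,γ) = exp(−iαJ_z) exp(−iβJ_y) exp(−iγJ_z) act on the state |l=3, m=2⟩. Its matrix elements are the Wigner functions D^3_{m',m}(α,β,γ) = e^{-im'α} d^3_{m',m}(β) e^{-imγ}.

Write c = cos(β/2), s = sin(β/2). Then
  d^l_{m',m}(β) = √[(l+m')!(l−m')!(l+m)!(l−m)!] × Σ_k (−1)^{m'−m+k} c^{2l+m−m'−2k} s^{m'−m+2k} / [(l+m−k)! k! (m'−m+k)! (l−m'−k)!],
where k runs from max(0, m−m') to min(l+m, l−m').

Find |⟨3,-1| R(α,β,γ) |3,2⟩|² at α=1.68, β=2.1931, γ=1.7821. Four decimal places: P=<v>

Split into d^3_{-1,2}(β=2.1931) × two z-phases.
Half-angle: c=0.456668, s=0.889637. N=√(2·24·120·1)=75.894664
Admissible k: 3..4 (factorial args all ≥0)
  k=3: (−1)^0·75.8947/(12)·0.4567^3·0.8896^3 = +0.424102
  k=4: (−1)^1·75.8947/(24)·0.4567^1·0.8896^5 = -0.804758
d^3_{-1,2}(2.1931) = +0.424102 -0.804758 = -0.380655
|D^3_{-1,2}|² = |d^3_{-1,2}(β)|² = (-0.380655)² = 0.144899 (the z-rotation phases have unit modulus)

P=0.1449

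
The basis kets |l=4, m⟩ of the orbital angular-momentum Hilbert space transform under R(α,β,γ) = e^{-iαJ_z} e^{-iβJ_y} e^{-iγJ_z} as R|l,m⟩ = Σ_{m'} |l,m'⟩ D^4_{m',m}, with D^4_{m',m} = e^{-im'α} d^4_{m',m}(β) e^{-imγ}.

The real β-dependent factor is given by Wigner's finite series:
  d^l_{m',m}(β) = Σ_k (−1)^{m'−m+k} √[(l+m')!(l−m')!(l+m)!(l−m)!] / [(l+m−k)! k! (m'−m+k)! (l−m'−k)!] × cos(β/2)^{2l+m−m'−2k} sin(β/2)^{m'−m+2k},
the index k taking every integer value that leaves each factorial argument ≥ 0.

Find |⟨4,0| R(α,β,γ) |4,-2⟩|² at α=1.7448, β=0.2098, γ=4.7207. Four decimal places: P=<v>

First d^4_{0,-2}(β=0.2098), then the phase factors e^{-i(0)α} and e^{-i(-2)γ}:
With c≡cos(β/2)=0.994503 and s≡sin(β/2)=0.104708, N=[24·24·2·720]^{1/2}=910.735966
k∈{0,1,2} keeps every argument non-negative
  k=0: (−1)^2·910.7360/(96)·0.9945^6·0.1047^2 = +0.100627
  k=1: (−1)^3·910.7360/(36)·0.9945^4·0.1047^4 = -0.002975
  k=2: (−1)^4·910.7360/(96)·0.9945^2·0.1047^6 = +0.000012
d^4_{0,-2}(0.2098) = +0.100627 -0.002975 +0.000012 = +0.097665
|D^4_{0,-2}|² = |d^4_{0,-2}(β)|² = (+0.097665)² = 0.009538 (the z-rotation phases have unit modulus)

P=0.0095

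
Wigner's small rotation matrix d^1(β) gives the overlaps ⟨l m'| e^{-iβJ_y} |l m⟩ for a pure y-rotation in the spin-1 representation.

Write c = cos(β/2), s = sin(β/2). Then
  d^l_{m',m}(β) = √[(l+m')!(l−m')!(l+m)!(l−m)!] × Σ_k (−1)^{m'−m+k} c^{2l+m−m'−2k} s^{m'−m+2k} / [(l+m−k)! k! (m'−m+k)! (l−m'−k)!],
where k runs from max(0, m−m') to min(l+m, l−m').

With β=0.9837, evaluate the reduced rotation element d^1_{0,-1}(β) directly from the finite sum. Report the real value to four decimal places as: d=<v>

d^1_{0,-1}(β=0.9837) via Wigner's sum:
c=cos(0.9837/2)=0.881461, s=sin(0.9837/2)=0.472257; N=√[1·1·1·2]=1.414214
k: max(0,(-1)−(0))=0 … min(1+(-1),1−(0))=0
  k=0: (−1)^1·1.4142/(1)·0.8815^1·0.4723^1 = -0.588704
d^1_{0,-1}(0.9837) = -0.588704

d=-0.5887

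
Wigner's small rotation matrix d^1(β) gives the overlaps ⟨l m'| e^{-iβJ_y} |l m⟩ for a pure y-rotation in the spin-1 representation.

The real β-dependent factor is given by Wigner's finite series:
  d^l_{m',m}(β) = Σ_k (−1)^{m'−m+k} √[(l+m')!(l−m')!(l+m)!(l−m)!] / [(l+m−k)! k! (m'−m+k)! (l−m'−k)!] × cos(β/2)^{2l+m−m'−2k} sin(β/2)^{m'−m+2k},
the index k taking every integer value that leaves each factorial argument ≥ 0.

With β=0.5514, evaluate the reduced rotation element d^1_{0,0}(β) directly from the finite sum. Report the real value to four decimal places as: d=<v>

d=0.8518

d^1_{0,0}(β=0.5514) via Wigner's sum:
Half-angle: c=0.962235, s=0.272221. N=√(1·1·1·1)=1.000000
k∈{0,1} keeps every argument non-negative
  k=0: (−1)^0·1.0000/(1)·0.9622^2·0.2722^0 = +0.925896
  k=1: (−1)^1·1.0000/(1)·0.9622^0·0.2722^2 = -0.074104
d^1_{0,0}(0.5514) = +0.925896 -0.074104 = +0.851792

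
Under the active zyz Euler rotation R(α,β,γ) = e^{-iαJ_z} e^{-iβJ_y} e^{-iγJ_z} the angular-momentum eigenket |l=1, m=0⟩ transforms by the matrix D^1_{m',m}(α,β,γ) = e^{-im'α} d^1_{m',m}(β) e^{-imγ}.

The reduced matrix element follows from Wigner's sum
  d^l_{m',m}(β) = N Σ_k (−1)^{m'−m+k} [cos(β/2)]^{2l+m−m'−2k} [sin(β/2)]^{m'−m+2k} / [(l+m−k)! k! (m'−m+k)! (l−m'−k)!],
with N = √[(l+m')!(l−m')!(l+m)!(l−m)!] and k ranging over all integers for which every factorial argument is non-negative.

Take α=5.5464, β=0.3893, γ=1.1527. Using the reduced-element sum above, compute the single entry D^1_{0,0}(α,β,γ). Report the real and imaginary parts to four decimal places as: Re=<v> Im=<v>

Re=0.9252 Im=0.0000

Split into d^1_{0,0}(β=0.3893) × two z-phases.
c=cos(0.3893/2)=0.981115, s=sin(0.3893/2)=0.193423; N=√[1·1·1·1]=1.000000
k∈{0,1} keeps every argument non-negative
  k=0: (−1)^0·1.0000/(1)·0.9811^2·0.1934^0 = +0.962587
  k=1: (−1)^1·1.0000/(1)·0.9811^0·0.1934^2 = -0.037413
d^1_{0,0}(0.3893) = +0.962587 -0.037413 = +0.925175
Attach z-rotation phases: D = e^{-i(0)(5.5464)}·(+0.925175)·e^{-i(0)(1.1527)} = +0.925175+0.000000i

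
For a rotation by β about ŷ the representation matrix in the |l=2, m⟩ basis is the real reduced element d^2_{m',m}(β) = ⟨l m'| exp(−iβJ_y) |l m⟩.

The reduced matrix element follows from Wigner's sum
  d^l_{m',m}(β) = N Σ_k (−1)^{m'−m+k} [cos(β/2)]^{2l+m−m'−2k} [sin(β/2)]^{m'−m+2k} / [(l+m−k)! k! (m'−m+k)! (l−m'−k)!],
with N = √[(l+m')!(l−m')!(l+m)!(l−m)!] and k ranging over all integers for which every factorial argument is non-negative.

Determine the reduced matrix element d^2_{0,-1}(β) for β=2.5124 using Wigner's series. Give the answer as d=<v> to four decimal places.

d=0.5827

d^2_{0,-1}(β=2.5124) via Wigner's sum:
Half-angle: c=0.309433, s=0.950921. N=√(2·2·1·6)=4.898979
The bounds max(0,m−m')=0 and min(l+m,l−m')=1 give 2 terms
  k=0: (−1)^1·4.8990/(2)·0.3094^3·0.9509^1 = -0.069011
  k=1: (−1)^2·4.8990/(2)·0.3094^1·0.9509^3 = +0.651742
d^2_{0,-1}(2.5124) = -0.069011 +0.651742 = +0.582731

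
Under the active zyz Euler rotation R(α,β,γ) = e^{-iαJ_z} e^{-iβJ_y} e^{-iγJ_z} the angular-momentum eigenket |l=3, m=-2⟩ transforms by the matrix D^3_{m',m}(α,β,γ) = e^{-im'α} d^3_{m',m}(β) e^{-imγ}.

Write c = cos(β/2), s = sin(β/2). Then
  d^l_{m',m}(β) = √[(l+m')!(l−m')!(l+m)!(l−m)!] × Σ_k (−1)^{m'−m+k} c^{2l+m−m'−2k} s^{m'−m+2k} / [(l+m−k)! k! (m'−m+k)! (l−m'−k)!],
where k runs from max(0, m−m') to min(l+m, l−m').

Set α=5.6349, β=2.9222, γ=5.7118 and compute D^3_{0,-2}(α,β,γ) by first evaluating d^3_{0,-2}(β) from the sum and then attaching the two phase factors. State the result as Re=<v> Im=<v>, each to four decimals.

Split into d^3_{0,-2}(β=2.9222) × two z-phases.
With c≡cos(β/2)=0.109476 and s≡sin(β/2)=0.993989, N=[6·6·1·120]^{1/2}=65.726707
The bounds max(0,m−m')=0 and min(l+m,l−m')=1 give 2 terms
  k=0: (−1)^2·65.7267/(12)·0.1095^4·0.9940^2 = +0.000777
  k=1: (−1)^3·65.7267/(12)·0.1095^2·0.9940^4 = -0.064081
d^3_{0,-2}(2.9222) = +0.000777 -0.064081 = -0.063304
D = (+1.000000+0.000000i)·(-0.063304)·(+0.415075-0.909787i) = -0.026276+0.057593i

Re=-0.0263 Im=0.0576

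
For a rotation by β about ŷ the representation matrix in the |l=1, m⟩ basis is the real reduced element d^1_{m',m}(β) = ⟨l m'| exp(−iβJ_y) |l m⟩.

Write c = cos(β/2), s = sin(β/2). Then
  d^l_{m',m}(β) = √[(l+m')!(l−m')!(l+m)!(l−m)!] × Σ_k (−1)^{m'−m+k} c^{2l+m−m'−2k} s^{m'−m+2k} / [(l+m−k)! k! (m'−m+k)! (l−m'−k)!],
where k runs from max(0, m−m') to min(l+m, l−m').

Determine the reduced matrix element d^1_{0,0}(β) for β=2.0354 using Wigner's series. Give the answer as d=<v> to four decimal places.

d^1_{0,0}(β=2.0354) via Wigner's sum:
With c≡cos(β/2)=0.525324 and s≡sin(β/2)=0.850902, N=[1·1·1·1]^{1/2}=1.000000
k∈{0,1} keeps every argument non-negative
  k=0: (−1)^0·1.0000/(1)·0.5253^2·0.8509^0 = +0.275966
  k=1: (−1)^1·1.0000/(1)·0.5253^0·0.8509^2 = -0.724034
d^1_{0,0}(2.0354) = +0.275966 -0.724034 = -0.448069

d=-0.4481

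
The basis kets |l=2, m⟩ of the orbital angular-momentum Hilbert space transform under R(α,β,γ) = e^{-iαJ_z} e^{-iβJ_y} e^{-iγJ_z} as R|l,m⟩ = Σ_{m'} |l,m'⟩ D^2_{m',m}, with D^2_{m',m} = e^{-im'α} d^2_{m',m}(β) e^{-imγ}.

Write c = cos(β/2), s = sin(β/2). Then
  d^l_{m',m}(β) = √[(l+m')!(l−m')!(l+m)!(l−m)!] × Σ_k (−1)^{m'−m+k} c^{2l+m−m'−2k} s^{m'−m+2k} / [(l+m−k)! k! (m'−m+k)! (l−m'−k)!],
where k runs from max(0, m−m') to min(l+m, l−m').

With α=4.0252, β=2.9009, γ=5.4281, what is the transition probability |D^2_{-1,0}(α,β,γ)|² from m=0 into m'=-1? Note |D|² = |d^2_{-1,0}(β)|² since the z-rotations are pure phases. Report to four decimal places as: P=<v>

D^2_{-1,0}(4.0252,2.9009,5.4281) = e^{-i·-1·4.0252}·d^2_{-1,0}(2.9009)·e^{-i·0·5.4281}. Compute d first:
c=cos(2.9009/2)=0.120056, s=sin(2.9009/2)=0.992767; N=√[1·6·2·2]=4.898979
The bounds max(0,m−m')=1 and min(l+m,l−m')=2 give 2 terms
  k=1: (−1)^0·4.8990/(2)·0.1201^3·0.9928^1 = +0.004208
  k=2: (−1)^1·4.8990/(2)·0.1201^1·0.9928^3 = -0.287741
d^2_{-1,0}(2.9009) = +0.004208 -0.287741 = -0.283533
|D^2_{-1,0}|² = |d^2_{-1,0}(β)|² = (-0.283533)² = 0.080391 (the z-rotation phases have unit modulus)

P=0.0804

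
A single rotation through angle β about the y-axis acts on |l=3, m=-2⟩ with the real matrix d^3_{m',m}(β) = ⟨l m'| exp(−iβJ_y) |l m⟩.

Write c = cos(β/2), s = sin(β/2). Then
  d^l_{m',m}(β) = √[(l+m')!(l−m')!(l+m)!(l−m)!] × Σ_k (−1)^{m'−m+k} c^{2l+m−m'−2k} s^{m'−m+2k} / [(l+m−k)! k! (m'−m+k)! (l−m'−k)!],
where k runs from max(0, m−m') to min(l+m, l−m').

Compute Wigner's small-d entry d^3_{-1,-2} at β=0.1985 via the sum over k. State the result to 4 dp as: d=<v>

d=-0.2996

d^3_{-1,-2}(β=0.1985) via Wigner's sum:
With c≡cos(β/2)=0.995079 and s≡sin(β/2)=0.099087, N=[2·24·1·120]^{1/2}=75.894664
k: max(0,(-2)−(-1))=0 … min(3+(-2),3−(-1))=1
  k=0: (−1)^1·75.8947/(24)·0.9951^5·0.0991^1 = -0.305706
  k=1: (−1)^2·75.8947/(12)·0.9951^3·0.0991^3 = +0.006063
d^3_{-1,-2}(0.1985) = -0.305706 +0.006063 = -0.299644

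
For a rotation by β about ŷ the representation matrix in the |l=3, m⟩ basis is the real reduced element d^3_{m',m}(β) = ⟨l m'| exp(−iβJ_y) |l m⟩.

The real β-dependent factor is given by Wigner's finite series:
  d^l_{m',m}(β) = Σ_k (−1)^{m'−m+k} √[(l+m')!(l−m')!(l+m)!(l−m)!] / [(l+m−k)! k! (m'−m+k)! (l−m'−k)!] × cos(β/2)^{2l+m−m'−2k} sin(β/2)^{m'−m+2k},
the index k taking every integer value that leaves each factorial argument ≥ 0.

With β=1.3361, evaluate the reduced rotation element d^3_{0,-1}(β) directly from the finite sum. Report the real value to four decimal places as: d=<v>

d=0.3073

d^3_{0,-1}(β=1.3361) via Wigner's sum:
Half-angle: c=0.785031, s=0.619456. N=√(6·6·2·24)=41.569219
The bounds max(0,m−m')=0 and min(l+m,l−m')=2 give 3 terms
  k=0: (−1)^1·41.5692/(12)·0.7850^5·0.6195^1 = -0.639787
  k=1: (−1)^2·41.5692/(4)·0.7850^3·0.6195^3 = +1.195101
  k=2: (−1)^3·41.5692/(12)·0.7850^1·0.6195^5 = -0.248045
d^3_{0,-1}(1.3361) = -0.639787 +1.195101 -0.248045 = +0.307268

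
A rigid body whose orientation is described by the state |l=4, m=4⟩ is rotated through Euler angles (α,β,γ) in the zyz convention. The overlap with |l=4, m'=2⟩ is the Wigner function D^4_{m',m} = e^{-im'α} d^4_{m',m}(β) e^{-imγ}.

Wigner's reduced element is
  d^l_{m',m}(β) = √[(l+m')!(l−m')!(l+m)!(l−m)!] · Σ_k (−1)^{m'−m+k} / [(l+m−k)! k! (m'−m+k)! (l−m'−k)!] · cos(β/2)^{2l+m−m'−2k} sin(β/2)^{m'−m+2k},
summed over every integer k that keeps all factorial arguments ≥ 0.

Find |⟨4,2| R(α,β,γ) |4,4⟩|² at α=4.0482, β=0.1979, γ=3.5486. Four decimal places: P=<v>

Split into d^4_{2,4}(β=0.1979) × two z-phases.
With c≡cos(β/2)=0.995108 and s≡sin(β/2)=0.098789, N=[720·2·40320·1]^{1/2}=7619.763776
The bounds max(0,m−m')=2 and min(l+m,l−m')=2 give 1 term
  k=2: (−1)^0·7619.7638/(1440)·0.9951^6·0.0988^2 = +0.050144
d^4_{2,4}(0.1979) = +0.050144
|D^4_{2,4}|² = |d^4_{2,4}(β)|² = (+0.050144)² = 0.002514 (the z-rotation phases have unit modulus)

P=0.0025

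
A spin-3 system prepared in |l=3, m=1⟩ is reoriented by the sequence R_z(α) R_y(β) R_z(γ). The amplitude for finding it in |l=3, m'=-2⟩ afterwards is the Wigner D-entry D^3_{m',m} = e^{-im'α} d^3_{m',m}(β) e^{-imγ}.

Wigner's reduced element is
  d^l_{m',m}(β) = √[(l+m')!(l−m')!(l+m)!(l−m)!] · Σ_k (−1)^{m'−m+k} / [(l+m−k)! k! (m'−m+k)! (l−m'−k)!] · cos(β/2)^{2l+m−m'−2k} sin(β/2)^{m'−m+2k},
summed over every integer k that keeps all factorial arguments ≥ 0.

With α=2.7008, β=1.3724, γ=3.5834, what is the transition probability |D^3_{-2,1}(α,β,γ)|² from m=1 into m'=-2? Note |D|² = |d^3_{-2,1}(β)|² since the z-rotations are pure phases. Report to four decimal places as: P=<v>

Split into d^3_{-2,1}(β=1.3724) × two z-phases.
Half-angle: c=0.773659, s=0.633602. N=√(1·120·24·2)=75.894664
The bounds max(0,m−m')=3 and min(l+m,l−m')=4 give 2 terms
  k=3: (−1)^0·75.8947/(12)·0.7737^3·0.6336^3 = +0.744952
  k=4: (−1)^1·75.8947/(24)·0.7737^1·0.6336^5 = -0.249823
d^3_{-2,1}(1.3724) = +0.744952 -0.249823 = +0.495130
|D^3_{-2,1}|² = |d^3_{-2,1}(β)|² = (+0.495130)² = 0.245153 (the z-rotation phases have unit modulus)

P=0.2452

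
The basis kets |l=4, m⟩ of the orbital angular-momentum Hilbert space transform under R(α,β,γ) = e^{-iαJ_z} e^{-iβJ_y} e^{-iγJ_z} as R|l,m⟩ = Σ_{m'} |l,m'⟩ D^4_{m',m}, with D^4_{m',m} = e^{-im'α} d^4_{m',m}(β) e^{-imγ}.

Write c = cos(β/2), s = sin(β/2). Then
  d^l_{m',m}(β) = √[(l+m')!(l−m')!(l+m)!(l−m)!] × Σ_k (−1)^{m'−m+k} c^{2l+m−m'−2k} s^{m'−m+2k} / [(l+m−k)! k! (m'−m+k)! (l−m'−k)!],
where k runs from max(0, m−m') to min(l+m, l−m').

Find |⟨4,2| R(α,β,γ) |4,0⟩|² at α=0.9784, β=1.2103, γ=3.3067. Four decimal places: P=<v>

Split into d^4_{2,0}(β=1.2103) × two z-phases.
With c≡cos(β/2)=0.822417 and s≡sin(β/2)=0.568885, N=[720·2·24·24]^{1/2}=910.735966
Admissible k: 0..2 (factorial args all ≥0)
  k=0: (−1)^2·910.7360/(96)·0.8224^6·0.5689^2 = +0.949998
  k=1: (−1)^3·910.7360/(36)·0.8224^4·0.5689^4 = -1.212152
  k=2: (−1)^4·910.7360/(96)·0.8224^2·0.5689^6 = +0.217497
d^4_{2,0}(1.2103) = +0.949998 -1.212152 +0.217497 = -0.044657
|D^4_{2,0}|² = |d^4_{2,0}(β)|² = (-0.044657)² = 0.001994 (the z-rotation phases have unit modulus)

P=0.0020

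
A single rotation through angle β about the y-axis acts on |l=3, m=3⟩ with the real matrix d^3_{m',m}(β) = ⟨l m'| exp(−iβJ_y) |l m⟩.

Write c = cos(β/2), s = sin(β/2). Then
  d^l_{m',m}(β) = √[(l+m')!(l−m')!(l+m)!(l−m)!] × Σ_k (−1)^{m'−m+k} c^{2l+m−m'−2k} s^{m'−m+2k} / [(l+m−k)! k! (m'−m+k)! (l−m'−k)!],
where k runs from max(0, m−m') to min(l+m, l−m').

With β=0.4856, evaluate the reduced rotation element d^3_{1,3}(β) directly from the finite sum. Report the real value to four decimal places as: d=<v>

d^3_{1,3}(β=0.4856) via Wigner's sum:
c=cos(0.4856/2)=0.970669, s=sin(0.4856/2)=0.240421; N=√[24·2·720·1]=185.903201
k∈{2} keeps every argument non-negative
  k=2: (−1)^0·185.9032/(48)·0.9707^4·0.2404^2 = +0.198736
d^3_{1,3}(0.4856) = +0.198736

d=0.1987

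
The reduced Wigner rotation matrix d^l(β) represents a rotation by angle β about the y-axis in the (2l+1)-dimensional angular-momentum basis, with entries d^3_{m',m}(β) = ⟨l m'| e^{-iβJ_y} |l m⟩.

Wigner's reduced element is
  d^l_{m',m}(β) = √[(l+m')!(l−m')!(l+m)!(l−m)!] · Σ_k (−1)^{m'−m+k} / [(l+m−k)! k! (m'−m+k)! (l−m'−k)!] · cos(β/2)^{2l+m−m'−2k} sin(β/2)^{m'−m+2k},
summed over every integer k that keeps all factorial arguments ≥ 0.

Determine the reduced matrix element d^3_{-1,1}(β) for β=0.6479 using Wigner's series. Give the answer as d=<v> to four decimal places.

d^3_{-1,1}(β=0.6479) via Wigner's sum:
With c≡cos(β/2)=0.947985 and s≡sin(β/2)=0.318314, N=[2·24·24·2]^{1/2}=48.000000
k: max(0,(1)−(-1))=2 … min(3+(1),3−(-1))=4
  k=2: (−1)^0·48.0000/(8)·0.9480^4·0.3183^2 = +0.490985
  k=3: (−1)^1·48.0000/(6)·0.9480^2·0.3183^4 = -0.073810
  k=4: (−1)^2·48.0000/(48)·0.9480^0·0.3183^6 = +0.001040
d^3_{-1,1}(0.6479) = +0.490985 -0.073810 +0.001040 = +0.418216

d=0.4182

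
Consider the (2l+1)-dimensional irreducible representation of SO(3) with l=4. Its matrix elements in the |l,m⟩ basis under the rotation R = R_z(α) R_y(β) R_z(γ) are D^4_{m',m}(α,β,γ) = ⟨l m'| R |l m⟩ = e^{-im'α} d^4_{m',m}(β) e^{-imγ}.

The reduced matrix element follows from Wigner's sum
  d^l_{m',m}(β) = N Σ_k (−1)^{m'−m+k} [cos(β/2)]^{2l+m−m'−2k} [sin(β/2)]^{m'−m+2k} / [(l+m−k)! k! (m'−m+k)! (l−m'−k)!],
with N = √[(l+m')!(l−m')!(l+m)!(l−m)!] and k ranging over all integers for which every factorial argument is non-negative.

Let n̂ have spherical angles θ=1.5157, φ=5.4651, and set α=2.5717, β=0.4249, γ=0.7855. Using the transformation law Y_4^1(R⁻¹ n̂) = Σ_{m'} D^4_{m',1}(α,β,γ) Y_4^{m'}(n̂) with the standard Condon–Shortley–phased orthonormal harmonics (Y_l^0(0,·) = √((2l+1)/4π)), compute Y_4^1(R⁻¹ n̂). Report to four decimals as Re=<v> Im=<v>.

Re=0.1652 Im=-0.2882

Need the full column D^4_{m',1} for m'=−4..4 at α=2.5717, β=0.4249, γ=0.7855.
cos(β/2)=0.977517, sin(β/2)=0.210855
d^4_{-4,1}: single k=5 term ⇒ +0.002913;  D = -0.002905-0.000223i
d^4_{-3,1}: k∈[4..5] ⇒ +0.023876 -0.000667 = +0.023209;  D = +0.018527+0.013980i
d^4_{-2,1}: k∈[3..5] ⇒ +0.118329 -0.008259 +0.000077 = +0.110147;  D = -0.038233-0.103299i
d^4_{-1,1}: k∈[2..5] ⇒ +0.387897 -0.054145 +0.001260 -0.000004 = +0.335008;  D = -0.071605+0.327266i
d^4_{0,1}: k∈[1..4] ⇒ +0.804213 -0.224514 +0.010446 -0.000081 = +0.590064;  D = +0.417196-0.417281i
d^4_{1,1}: k∈[0..3] ⇒ +0.833672 -0.581845 +0.054145 -0.000840 = +0.305132;  D = -0.298068+0.065280i
d^4_{2,1}: k∈[0..2] ⇒ -0.762943 +0.177494 -0.005506 = -0.590955;  D = -0.554254-0.205014i
d^4_{3,1}: k∈[0..1] ⇒ +0.307884 -0.023876 = +0.284008;  D = -0.171112-0.226674i
d^4_{4,1}: single k=0 term ⇒ -0.062614;  D = -0.004799-0.062430i
Y_4^{m'}(θ=1.5157,φ=5.4651) and Σ D·Y over m':
  (-0.0029-0.0002i)·(-0.4361-0.0573i)  (+0.0185+0.0140i)·(-0.0530+0.0435i)  (-0.0382-0.1033i)·(+0.0213-0.3257i)  (-0.0716+0.3273i)·(-0.0530-0.0566i)  (+0.4172-0.4173i)·(+0.3078+0.0000i)  (-0.2981+0.0653i)·(+0.0530-0.0566i)  (-0.5543-0.2050i)·(+0.0213+0.3257i)  (-0.1711-0.2267i)·(+0.0530+0.0435i)  (-0.0048-0.0624i)·(-0.4361+0.0573i)
Y_4^1(R⁻¹ n̂) = +0.165229-0.288248i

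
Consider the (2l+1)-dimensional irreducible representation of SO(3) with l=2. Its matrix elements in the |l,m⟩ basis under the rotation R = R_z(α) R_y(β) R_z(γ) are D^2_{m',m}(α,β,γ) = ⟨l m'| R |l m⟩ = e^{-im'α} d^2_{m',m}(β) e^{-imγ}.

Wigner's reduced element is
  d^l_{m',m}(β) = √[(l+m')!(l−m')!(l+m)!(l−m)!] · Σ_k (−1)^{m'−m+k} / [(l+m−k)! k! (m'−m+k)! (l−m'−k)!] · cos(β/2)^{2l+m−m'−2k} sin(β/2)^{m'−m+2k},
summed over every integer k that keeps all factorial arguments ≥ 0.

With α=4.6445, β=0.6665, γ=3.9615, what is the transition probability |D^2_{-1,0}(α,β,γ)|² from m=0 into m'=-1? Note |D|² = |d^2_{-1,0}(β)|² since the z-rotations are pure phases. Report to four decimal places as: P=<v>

First d^2_{-1,0}(β=0.6665), then the phase factors e^{-i(-1)α} and e^{-i(0)γ}:
With c≡cos(β/2)=0.944984 and s≡sin(β/2)=0.327116, N=[1·6·2·2]^{1/2}=4.898979
The bounds max(0,m−m')=1 and min(l+m,l−m')=2 give 2 terms
  k=1: (−1)^0·4.8990/(2)·0.9450^3·0.3271^1 = +0.676162
  k=2: (−1)^1·4.8990/(2)·0.9450^1·0.3271^3 = -0.081022
d^2_{-1,0}(0.6665) = +0.676162 -0.081022 = +0.595140
|D^2_{-1,0}|² = |d^2_{-1,0}(β)|² = (+0.595140)² = 0.354192 (the z-rotation phases have unit modulus)

P=0.3542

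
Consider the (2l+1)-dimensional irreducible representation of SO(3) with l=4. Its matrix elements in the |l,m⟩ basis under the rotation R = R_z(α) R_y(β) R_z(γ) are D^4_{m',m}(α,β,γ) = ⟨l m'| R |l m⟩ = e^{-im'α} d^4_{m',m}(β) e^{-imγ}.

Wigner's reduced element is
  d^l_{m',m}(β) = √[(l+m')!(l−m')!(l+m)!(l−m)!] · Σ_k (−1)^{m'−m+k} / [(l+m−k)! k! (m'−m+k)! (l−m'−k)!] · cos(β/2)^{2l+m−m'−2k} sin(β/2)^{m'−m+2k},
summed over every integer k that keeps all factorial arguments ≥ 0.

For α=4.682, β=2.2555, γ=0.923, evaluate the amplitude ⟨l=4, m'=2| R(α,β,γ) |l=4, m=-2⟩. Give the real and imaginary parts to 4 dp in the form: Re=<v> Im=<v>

Re=-0.1378 Im=0.3945

D^4_{2,-2}(4.682,2.2555,0.923) = e^{-i·2·4.682}·d^4_{2,-2}(2.2555)·e^{-i·-2·0.923}. Compute d first:
Half-angle: c=0.428694, s=0.903450. N=√(720·2·2·720)=1440.000000
k: max(0,(-2)−(2))=0 … min(4+(-2),4−(2))=2
  k=0: (−1)^4·1440.0000/(96)·0.4287^4·0.9034^4 = +0.337517
  k=1: (−1)^5·1440.0000/(120)·0.4287^2·0.9034^6 = -1.199223
  k=2: (−1)^6·1440.0000/(1440)·0.4287^0·0.9034^8 = +0.443846
d^4_{2,-2}(2.2555) = +0.337517 -1.199223 +0.443846 = -0.417859
D = (-0.998154-0.060741i)·(-0.417859)·(-0.271743+0.962370i) = -0.137767+0.394496i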